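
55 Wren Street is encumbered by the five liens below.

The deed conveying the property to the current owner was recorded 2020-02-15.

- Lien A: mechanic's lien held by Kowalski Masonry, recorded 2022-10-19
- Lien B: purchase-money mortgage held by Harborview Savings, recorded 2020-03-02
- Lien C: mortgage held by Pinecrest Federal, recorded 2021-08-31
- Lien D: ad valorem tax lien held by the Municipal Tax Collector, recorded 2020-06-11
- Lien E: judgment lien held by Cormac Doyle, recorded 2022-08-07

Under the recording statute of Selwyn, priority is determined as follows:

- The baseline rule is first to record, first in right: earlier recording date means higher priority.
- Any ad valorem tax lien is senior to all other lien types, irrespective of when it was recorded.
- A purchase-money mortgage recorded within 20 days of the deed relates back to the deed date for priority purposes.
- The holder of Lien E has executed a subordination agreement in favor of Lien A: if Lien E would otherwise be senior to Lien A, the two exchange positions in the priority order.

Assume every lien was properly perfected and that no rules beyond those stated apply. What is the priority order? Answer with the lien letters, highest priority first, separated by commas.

Effective dates after the stated exceptions: B's effective date is the deed date, 2020-02-15.
D, as an ad valorem tax lien, has superpriority and ranks first.
Remaining liens by effective date: B (2020-02-15), C (2021-08-31), E (2022-08-07), A (2022-10-19).
Because E would otherwise rank above A, the subordination swaps them.

D, B, C, A, E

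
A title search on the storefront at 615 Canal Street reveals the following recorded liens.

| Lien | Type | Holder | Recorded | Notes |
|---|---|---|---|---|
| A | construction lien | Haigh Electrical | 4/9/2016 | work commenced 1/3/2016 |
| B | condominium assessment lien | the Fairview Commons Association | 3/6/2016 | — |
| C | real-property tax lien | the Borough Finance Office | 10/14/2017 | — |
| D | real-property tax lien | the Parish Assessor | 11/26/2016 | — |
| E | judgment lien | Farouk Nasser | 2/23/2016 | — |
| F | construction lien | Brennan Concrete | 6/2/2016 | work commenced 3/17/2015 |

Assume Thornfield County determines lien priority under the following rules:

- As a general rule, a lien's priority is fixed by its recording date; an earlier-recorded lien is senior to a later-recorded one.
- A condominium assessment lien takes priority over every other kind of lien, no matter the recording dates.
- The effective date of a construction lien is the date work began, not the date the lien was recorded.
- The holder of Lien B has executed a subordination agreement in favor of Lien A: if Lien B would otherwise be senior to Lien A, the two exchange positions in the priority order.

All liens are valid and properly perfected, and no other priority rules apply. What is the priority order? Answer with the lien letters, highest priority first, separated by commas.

Effective dates: A is treated as recorded 1/3/2016, the work-commencement date; F relates back to 3/17/2015 (work commenced).
B, as a condominium assessment lien, has superpriority and ranks first.
Ordering the rest by effective date: F (3/17/2015), A (1/3/2016), E (2/23/2016), D (11/26/2016), C (10/14/2017).
The subordination applies — B was senior to A — so B and A swap.

A, F, B, E, D, C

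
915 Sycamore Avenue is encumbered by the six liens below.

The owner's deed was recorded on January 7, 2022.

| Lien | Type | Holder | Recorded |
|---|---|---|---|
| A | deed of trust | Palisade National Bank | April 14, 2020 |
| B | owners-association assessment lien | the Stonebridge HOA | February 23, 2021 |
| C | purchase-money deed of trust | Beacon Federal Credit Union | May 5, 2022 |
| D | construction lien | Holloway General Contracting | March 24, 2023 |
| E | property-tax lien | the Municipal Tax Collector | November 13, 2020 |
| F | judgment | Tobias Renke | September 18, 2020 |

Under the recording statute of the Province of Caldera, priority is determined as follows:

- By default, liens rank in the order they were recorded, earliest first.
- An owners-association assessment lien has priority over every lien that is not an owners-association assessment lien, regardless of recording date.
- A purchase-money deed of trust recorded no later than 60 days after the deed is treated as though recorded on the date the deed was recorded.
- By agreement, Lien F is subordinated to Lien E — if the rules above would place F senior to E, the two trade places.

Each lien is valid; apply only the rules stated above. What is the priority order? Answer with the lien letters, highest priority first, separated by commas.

First, effective dates: C missed the 60-day window (118 days after the deed), so its recording date stands.
As an owners-association assessment lien, B is senior to every other lien.
The other liens, earliest effective date first: A (April 14, 2020), F (September 18, 2020), E (November 13, 2020), C (May 5, 2022), D (March 24, 2023).
F is senior to E before the subordination, so the two trade places.

B, A, E, F, C, D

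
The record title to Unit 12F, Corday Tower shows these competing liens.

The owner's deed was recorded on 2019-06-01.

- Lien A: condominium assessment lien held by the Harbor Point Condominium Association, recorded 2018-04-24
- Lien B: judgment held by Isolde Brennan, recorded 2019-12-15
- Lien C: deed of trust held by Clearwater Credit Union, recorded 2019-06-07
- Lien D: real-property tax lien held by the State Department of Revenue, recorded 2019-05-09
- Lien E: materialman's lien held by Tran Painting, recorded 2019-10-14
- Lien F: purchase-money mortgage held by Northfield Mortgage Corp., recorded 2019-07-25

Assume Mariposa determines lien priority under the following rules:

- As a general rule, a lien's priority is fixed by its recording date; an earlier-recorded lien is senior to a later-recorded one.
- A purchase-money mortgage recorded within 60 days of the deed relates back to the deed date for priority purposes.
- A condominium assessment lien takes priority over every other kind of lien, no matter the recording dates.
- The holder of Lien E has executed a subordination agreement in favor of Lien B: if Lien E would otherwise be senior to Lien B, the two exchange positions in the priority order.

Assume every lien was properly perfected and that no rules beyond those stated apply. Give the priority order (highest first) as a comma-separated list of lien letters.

A, D, F, C, B, E

Effective dates after the stated exceptions: F was recorded within the 60-day window, so its effective date is the deed date 2019-06-01.
A is a condominium assessment lien, so it outranks all other liens regardless of date.
The other liens, earliest effective date first: D (2019-05-09), F (2019-06-01), C (2019-06-07), E (2019-10-14), B (2019-12-15).
E would otherwise be senior to B, so under the subordination agreement E and B exchange positions.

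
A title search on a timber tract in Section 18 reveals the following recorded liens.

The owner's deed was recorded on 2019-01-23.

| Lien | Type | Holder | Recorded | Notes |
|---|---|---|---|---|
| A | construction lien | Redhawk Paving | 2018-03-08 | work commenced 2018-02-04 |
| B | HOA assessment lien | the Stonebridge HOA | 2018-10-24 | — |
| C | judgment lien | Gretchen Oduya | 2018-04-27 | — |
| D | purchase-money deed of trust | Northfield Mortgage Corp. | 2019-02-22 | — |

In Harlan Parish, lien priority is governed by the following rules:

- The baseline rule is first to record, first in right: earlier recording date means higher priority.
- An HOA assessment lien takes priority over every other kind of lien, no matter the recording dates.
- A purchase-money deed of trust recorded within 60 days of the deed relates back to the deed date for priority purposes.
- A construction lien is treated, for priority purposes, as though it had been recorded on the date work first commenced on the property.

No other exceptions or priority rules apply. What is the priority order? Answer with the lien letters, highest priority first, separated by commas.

B, A, C, D

Adjusting effective dates: A is treated as recorded 2018-02-04, the work-commencement date; D was recorded within the 60-day window, so its effective date is the deed date 2019-01-23.
As an HOA assessment lien, B is senior to every other lien.
The other liens, earliest effective date first: A (2018-02-04), C (2018-04-27), D (2019-01-23).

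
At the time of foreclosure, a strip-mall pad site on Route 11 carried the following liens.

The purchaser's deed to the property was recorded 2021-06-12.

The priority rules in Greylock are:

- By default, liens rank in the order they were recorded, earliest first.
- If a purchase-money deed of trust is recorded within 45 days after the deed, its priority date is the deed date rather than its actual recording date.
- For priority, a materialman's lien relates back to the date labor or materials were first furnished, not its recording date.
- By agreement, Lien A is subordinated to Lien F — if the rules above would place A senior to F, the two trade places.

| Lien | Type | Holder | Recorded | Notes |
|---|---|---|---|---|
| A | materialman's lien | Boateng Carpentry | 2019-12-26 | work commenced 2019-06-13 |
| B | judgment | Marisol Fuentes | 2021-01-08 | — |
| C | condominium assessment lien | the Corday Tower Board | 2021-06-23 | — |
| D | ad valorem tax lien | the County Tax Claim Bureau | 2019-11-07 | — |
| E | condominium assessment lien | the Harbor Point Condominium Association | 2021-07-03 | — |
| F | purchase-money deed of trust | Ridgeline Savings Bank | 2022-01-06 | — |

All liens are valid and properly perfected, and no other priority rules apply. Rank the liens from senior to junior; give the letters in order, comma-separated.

Adjusting effective dates: A's effective date is 2019-06-13, when work began; F was recorded 208 days after the deed, outside the 45-day window, so it keeps its recording date.
By effective date, earliest first: A (2019-06-13), D (2019-11-07), B (2021-01-08), C (2021-06-23), E (2021-07-03), F (2022-01-06).
The subordination applies — A was senior to F — so A and F swap.

F, D, B, C, E, A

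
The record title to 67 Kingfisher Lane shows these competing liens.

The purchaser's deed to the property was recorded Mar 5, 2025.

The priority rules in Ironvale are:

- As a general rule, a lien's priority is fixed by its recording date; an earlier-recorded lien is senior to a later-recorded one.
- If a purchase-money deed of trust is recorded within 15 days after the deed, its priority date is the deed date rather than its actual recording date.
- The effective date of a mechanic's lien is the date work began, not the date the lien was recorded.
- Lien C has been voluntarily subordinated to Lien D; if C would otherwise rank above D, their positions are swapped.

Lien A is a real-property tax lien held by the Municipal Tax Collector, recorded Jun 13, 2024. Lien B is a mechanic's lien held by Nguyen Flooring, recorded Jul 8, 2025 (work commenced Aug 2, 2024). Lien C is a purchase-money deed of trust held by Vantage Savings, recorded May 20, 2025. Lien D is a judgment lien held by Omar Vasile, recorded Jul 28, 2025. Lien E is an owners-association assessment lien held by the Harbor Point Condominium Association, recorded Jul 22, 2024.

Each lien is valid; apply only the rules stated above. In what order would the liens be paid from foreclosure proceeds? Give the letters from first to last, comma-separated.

Effective dates: B's effective date is Aug 2, 2024, when work began; C was recorded 76 days after the deed — beyond 15 days — so no relation-back applies.
By effective date, earliest first: A (Jun 13, 2024), E (Jul 22, 2024), B (Aug 2, 2024), C (May 20, 2025), D (Jul 28, 2025).
The subordination applies — C was senior to D — so C and D swap.

A, E, B, D, C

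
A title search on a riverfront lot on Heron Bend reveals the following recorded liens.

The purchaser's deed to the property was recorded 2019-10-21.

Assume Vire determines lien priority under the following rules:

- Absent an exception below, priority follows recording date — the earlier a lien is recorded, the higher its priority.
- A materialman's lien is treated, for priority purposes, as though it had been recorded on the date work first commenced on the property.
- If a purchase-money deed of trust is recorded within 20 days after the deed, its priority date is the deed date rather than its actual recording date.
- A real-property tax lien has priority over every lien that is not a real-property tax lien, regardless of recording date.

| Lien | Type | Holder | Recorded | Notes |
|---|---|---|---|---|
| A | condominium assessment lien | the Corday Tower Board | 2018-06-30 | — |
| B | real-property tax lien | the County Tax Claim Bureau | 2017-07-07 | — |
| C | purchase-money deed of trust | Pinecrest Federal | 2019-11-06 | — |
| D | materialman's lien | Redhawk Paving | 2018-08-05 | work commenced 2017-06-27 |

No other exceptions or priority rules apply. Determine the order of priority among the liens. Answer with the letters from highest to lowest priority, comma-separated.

B, D, A, C

First, effective dates: C relates back to the deed date 2019-10-21; D's effective date is 2017-06-27, when work began.
B is a real-property tax lien, so it outranks all other liens regardless of date.
Remaining liens by effective date: D (2017-06-27), A (2018-06-30), C (2019-10-21).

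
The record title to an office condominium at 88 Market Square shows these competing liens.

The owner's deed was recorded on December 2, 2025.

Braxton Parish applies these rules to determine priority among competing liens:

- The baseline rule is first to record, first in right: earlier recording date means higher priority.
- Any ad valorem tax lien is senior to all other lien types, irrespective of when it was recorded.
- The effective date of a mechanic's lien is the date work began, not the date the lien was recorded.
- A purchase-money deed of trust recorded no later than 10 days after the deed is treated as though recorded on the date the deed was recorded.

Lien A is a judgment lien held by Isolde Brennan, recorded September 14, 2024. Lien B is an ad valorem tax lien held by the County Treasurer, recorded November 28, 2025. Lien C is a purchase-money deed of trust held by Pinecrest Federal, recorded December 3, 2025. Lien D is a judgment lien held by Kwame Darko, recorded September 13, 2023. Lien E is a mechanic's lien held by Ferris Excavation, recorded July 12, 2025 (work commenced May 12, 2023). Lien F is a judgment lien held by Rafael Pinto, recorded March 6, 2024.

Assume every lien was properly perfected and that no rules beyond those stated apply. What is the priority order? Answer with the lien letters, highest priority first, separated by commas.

Effective dates after the stated exceptions: C's effective date is the deed date, December 2, 2025; E is treated as recorded May 12, 2023, the work-commencement date.
B is an ad valorem tax lien and takes priority over every other lien.
Ordering the rest by effective date: E (May 12, 2023), D (September 13, 2023), F (March 6, 2024), A (September 14, 2024), C (December 2, 2025).

B, E, D, F, A, C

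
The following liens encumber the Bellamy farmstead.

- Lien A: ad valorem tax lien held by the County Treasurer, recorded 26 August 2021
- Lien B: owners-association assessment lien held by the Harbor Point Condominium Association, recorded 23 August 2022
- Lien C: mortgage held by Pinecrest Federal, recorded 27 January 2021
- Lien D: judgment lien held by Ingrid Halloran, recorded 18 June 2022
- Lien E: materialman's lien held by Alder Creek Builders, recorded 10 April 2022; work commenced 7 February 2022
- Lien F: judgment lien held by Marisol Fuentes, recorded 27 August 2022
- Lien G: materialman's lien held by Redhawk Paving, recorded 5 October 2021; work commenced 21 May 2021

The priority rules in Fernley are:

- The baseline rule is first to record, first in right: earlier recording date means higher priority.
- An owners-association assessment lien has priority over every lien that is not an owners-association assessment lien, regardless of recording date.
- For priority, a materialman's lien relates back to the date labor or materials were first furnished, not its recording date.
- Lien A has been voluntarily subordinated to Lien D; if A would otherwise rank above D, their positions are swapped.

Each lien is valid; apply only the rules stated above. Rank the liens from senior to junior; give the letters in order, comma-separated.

B, C, G, D, E, A, F

Effective dates: E's effective date is 7 February 2022, when work began; G's effective date is 21 May 2021, when work began.
As an owners-association assessment lien, B is senior to every other lien.
Remaining liens by effective date: C (27 January 2021), G (21 May 2021), A (26 August 2021), E (7 February 2022), D (18 June 2022), F (27 August 2022).
Because A would otherwise rank above D, the subordination swaps them.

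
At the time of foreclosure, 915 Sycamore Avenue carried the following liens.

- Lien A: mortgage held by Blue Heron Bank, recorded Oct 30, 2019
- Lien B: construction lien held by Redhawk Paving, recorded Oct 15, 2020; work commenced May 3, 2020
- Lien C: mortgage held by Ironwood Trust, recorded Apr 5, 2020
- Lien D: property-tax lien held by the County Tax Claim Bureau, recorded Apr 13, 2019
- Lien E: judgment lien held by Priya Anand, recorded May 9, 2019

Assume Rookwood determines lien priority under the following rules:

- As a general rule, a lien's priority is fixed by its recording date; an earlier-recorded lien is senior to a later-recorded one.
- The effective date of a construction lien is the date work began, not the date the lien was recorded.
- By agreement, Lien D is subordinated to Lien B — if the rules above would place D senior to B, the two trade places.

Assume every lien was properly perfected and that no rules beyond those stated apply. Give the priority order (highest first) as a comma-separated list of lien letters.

B, E, A, C, D

Effective dates after the stated exceptions: B relates back to May 3, 2020 (work commenced).
Ordering by effective date: D (Apr 13, 2019), E (May 9, 2019), A (Oct 30, 2019), C (Apr 5, 2020), B (May 3, 2020).
The subordination applies — D was senior to B — so D and B swap.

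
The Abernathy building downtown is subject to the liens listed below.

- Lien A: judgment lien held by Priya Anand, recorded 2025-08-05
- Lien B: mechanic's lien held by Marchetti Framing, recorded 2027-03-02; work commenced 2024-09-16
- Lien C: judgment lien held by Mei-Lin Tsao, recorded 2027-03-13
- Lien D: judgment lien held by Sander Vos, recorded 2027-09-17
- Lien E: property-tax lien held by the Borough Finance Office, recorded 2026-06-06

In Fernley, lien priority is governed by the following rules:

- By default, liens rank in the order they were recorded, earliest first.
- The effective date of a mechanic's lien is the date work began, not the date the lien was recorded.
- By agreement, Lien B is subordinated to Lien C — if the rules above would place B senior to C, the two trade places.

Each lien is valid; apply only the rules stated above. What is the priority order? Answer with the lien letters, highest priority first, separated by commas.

First, effective dates: B's effective date is 2024-09-16, when work began.
By effective date: B (2024-09-16), A (2025-08-05), E (2026-06-06), C (2027-03-13), D (2027-09-17).
B would otherwise be senior to C, so under the subordination agreement B and C exchange positions.

C, A, E, B, D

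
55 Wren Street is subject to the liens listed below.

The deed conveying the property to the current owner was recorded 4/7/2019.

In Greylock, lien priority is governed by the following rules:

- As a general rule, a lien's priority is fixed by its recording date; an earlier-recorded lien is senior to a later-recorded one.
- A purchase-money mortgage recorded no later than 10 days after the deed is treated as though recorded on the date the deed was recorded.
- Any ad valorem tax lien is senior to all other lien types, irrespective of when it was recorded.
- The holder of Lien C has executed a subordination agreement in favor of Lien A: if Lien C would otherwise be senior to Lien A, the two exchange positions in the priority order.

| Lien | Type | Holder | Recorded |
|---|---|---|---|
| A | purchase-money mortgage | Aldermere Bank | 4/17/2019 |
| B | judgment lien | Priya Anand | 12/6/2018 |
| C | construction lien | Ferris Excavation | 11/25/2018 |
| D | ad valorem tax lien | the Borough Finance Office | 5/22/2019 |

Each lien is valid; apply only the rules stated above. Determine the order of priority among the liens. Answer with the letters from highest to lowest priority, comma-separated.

Effective dates: A relates back to the deed date 4/7/2019.
D is an ad valorem tax lien, so it outranks all other liens regardless of date.
Remaining liens by effective date: C (11/25/2018), B (12/6/2018), A (4/7/2019).
Because C would otherwise rank above A, the subordination swaps them.

D, A, B, C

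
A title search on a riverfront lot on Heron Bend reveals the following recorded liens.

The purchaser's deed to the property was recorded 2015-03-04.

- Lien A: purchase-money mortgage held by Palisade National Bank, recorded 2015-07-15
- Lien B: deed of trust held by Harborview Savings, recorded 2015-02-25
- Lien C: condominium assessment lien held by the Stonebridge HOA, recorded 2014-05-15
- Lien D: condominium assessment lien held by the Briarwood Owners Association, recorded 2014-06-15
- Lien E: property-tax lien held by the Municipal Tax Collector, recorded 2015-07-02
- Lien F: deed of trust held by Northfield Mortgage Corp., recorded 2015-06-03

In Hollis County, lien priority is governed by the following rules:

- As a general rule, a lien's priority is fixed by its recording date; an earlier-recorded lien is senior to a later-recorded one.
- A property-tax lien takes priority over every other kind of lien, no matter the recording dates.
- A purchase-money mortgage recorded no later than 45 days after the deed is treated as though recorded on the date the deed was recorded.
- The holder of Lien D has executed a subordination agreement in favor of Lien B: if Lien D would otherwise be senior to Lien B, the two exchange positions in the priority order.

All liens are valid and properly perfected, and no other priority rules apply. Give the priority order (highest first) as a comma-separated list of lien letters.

E, C, B, D, F, A

Effective dates after the stated exceptions: A missed the 45-day window (133 days after the deed), so its recording date stands.
E is a property-tax lien and takes priority over every other lien.
Remaining liens by effective date: C (2014-05-15), D (2014-06-15), B (2015-02-25), F (2015-06-03), A (2015-07-15).
Because D would otherwise rank above B, the subordination swaps them.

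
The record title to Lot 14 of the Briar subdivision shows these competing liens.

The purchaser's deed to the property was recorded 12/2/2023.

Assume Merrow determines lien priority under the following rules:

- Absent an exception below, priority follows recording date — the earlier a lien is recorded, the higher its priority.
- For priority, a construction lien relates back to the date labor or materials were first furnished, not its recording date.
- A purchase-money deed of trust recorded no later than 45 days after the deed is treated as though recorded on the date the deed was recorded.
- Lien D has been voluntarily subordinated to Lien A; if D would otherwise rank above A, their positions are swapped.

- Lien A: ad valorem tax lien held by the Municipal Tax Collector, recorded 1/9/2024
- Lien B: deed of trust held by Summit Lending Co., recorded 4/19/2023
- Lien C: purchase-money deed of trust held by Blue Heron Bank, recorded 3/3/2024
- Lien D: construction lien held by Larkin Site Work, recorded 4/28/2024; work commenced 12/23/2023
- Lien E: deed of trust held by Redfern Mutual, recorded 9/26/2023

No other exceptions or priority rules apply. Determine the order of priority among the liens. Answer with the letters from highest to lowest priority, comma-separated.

Effective dates after the stated exceptions: C was recorded 92 days after the deed — beyond 45 days — so no relation-back applies; D is treated as recorded 12/23/2023, the work-commencement date.
By effective date, earliest first: B (4/19/2023), E (9/26/2023), D (12/23/2023), A (1/9/2024), C (3/3/2024).
Because D would otherwise rank above A, the subordination swaps them.

B, E, A, D, C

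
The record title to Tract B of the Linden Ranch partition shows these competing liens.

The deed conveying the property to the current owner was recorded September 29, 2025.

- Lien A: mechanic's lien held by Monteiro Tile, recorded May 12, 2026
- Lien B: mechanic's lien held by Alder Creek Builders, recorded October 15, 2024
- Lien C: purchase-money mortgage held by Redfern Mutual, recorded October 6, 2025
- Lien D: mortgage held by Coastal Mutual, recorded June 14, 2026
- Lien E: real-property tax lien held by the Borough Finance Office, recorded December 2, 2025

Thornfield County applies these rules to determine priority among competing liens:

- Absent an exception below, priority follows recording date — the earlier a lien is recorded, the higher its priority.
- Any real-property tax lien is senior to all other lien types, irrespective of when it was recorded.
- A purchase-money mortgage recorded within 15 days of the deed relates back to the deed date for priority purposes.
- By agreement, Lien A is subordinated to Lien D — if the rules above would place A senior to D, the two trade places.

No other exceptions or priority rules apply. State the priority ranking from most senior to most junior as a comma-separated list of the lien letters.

E, B, C, D, A

Effective dates after the stated exceptions: C was recorded within the 15-day window, so its effective date is the deed date September 29, 2025.
E, as a real-property tax lien, has superpriority and ranks first.
The other liens, earliest effective date first: B (October 15, 2024), C (September 29, 2025), A (May 12, 2026), D (June 14, 2026).
A is senior to D before the subordination, so the two trade places.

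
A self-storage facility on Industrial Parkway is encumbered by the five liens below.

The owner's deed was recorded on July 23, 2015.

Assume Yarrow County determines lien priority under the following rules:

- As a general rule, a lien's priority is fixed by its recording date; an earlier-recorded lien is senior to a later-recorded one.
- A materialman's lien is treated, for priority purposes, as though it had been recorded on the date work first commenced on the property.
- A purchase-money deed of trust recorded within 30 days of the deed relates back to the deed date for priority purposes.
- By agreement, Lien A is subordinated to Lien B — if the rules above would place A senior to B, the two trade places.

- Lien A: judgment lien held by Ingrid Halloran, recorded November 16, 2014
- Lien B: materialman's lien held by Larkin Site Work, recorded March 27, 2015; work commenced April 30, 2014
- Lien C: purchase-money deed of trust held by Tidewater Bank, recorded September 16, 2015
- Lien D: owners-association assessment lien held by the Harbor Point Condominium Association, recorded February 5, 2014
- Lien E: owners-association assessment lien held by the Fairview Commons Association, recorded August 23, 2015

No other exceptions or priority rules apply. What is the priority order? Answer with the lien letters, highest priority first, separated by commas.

First, effective dates: B is treated as recorded April 30, 2014, the work-commencement date; C missed the 30-day window (55 days after the deed), so its recording date stands.
Ordering by effective date: D (February 5, 2014), B (April 30, 2014), A (November 16, 2014), E (August 23, 2015), C (September 16, 2015).
A is already junior to B, so the subordination agreement changes nothing.

D, B, A, E, C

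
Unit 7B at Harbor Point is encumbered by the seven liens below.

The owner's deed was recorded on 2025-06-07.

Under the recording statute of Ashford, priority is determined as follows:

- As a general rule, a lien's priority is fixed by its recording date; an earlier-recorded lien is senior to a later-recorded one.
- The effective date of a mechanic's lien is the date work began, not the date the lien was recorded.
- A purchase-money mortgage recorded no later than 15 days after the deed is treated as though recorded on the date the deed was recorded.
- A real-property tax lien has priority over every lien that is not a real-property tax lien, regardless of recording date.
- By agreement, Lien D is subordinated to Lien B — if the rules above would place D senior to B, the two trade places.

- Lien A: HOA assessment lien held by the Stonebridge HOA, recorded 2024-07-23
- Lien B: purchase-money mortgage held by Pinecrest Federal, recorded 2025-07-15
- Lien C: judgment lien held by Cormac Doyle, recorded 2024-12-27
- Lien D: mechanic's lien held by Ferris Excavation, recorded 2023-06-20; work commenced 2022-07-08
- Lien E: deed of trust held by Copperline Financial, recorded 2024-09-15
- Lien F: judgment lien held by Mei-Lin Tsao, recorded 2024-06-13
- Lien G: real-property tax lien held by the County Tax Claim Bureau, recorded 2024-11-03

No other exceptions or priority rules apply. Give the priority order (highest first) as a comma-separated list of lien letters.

G, B, F, A, E, C, D

Effective dates after the stated exceptions: B missed the 15-day window (38 days after the deed), so its recording date stands; D is treated as recorded 2022-07-08, the work-commencement date.
As a real-property tax lien, G is senior to every other lien.
Ordering the rest by effective date: D (2022-07-08), F (2024-06-13), A (2024-07-23), E (2024-09-15), C (2024-12-27), B (2025-07-15).
D would otherwise be senior to B, so under the subordination agreement D and B exchange positions.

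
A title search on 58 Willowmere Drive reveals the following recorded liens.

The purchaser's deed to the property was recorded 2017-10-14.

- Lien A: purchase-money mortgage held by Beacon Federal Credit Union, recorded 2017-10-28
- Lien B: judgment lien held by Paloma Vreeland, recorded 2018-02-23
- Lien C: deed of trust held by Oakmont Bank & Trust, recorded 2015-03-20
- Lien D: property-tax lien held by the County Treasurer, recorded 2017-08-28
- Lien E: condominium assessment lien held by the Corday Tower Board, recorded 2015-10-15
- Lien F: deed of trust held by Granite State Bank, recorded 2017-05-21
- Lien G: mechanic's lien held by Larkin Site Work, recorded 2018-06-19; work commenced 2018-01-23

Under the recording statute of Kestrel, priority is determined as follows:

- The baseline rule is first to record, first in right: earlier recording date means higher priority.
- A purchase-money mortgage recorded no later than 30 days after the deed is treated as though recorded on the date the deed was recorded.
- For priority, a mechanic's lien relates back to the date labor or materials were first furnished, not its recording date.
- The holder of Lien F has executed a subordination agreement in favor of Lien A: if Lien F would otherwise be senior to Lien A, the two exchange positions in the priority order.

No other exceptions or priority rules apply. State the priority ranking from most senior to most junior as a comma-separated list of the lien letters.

C, E, A, D, F, G, B

First, effective dates: A relates back to the deed date 2017-10-14; G's effective date is 2018-01-23, when work began.
Sorted by effective date: C (2015-03-20), E (2015-10-15), F (2017-05-21), D (2017-08-28), A (2017-10-14), G (2018-01-23), B (2018-02-23).
Because F would otherwise rank above A, the subordination swaps them.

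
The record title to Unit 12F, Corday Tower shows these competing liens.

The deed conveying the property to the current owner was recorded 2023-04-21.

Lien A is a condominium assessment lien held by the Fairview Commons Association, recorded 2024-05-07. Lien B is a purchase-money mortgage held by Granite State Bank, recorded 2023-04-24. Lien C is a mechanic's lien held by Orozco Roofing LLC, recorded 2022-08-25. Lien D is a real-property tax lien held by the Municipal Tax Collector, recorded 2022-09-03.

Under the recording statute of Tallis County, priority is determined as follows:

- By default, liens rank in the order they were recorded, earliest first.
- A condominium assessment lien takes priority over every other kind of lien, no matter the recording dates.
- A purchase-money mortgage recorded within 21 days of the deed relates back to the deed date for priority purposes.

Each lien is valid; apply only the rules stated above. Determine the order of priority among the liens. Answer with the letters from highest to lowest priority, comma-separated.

A, C, D, B

Effective dates: B's effective date is the deed date, 2023-04-21.
A, as a condominium assessment lien, has superpriority and ranks first.
Among the remaining liens, by effective date: C (2022-08-25), D (2022-09-03), B (2023-04-21).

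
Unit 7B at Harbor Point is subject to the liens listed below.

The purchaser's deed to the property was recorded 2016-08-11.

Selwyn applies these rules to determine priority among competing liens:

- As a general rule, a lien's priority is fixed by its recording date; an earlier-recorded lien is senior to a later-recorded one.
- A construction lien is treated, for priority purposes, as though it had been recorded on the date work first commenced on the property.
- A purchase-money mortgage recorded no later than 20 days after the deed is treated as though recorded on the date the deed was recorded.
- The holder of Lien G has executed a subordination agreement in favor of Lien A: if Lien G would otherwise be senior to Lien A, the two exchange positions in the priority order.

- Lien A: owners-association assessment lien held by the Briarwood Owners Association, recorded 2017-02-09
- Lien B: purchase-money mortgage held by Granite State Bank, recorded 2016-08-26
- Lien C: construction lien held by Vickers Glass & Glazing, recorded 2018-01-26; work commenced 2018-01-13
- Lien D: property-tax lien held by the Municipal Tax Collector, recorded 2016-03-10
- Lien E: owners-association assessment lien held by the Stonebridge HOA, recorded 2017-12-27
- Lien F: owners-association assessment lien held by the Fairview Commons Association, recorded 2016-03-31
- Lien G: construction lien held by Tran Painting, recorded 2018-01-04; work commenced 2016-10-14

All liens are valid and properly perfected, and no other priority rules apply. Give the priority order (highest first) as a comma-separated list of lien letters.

D, F, B, A, G, E, C

Adjusting effective dates: B relates back to the deed date 2016-08-11; C relates back to 2018-01-13 (work commenced); G's effective date is 2016-10-14, when work began.
Sorted by effective date: D (2016-03-10), F (2016-03-31), B (2016-08-11), G (2016-10-14), A (2017-02-09), E (2017-12-27), C (2018-01-13).
Because G would otherwise rank above A, the subordination swaps them.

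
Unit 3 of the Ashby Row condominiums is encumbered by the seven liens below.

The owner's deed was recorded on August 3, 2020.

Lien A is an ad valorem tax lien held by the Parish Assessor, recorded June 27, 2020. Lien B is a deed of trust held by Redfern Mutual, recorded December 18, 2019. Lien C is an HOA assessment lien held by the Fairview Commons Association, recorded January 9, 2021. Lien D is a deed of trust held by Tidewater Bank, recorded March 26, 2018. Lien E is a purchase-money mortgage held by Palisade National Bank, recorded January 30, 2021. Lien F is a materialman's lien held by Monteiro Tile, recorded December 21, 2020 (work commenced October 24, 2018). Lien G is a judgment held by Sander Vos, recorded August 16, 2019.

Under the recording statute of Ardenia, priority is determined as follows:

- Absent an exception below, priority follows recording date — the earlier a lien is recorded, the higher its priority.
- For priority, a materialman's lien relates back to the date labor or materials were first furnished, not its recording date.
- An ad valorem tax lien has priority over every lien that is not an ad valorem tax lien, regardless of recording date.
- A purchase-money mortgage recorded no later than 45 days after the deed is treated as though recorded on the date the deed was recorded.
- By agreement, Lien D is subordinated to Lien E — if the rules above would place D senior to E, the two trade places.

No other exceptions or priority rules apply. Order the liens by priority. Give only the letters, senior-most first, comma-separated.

A, E, F, G, B, C, D

First, effective dates: E was recorded 180 days after the deed — beyond 45 days — so no relation-back applies; F's effective date is October 24, 2018, when work began.
A is an ad valorem tax lien and takes priority over every other lien.
The other liens, earliest effective date first: D (March 26, 2018), F (October 24, 2018), G (August 16, 2019), B (December 18, 2019), C (January 9, 2021), E (January 30, 2021).
Because D would otherwise rank above E, the subordination swaps them.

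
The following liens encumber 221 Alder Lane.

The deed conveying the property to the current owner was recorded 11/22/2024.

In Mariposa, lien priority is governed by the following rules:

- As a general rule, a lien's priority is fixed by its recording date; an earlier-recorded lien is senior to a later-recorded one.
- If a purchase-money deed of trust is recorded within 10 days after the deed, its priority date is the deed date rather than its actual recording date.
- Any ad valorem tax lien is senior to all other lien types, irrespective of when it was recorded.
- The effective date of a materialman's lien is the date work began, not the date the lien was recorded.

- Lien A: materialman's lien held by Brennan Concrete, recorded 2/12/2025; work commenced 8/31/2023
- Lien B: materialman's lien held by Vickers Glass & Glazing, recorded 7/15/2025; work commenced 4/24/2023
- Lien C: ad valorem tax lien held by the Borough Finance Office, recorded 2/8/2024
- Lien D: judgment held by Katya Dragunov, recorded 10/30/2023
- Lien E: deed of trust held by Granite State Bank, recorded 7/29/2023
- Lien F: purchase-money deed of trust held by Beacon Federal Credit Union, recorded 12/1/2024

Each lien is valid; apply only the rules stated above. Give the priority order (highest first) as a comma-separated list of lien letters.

Effective dates: A relates back to 8/31/2023 (work commenced); B relates back to 4/24/2023 (work commenced); F was recorded within the 10-day window, so its effective date is the deed date 11/22/2024.
C, as an ad valorem tax lien, has superpriority and ranks first.
The other liens, earliest effective date first: B (4/24/2023), E (7/29/2023), A (8/31/2023), D (10/30/2023), F (11/22/2024).

C, B, E, A, D, F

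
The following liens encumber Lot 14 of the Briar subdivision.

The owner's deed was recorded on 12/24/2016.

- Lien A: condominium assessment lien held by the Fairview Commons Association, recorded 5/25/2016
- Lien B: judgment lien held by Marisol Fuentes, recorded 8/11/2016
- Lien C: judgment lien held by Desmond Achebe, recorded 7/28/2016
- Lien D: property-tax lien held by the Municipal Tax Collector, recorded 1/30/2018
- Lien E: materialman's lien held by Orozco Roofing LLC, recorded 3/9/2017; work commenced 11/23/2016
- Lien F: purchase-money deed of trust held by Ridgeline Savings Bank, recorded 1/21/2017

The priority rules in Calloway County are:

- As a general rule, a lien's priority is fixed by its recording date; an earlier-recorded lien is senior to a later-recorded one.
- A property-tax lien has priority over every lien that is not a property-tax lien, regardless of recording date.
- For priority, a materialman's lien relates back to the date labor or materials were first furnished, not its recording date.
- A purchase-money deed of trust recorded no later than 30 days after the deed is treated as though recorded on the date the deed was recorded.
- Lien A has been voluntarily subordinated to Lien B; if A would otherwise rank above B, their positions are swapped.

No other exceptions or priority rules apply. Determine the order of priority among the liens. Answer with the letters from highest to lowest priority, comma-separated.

Adjusting effective dates: E's effective date is 11/23/2016, when work began; F was recorded within the 30-day window, so its effective date is the deed date 12/24/2016.
D is a property-tax lien and takes priority over every other lien.
Among the remaining liens, by effective date: A (5/25/2016), C (7/28/2016), B (8/11/2016), E (11/23/2016), F (12/24/2016).
A would otherwise be senior to B, so under the subordination agreement A and B exchange positions.

D, B, C, A, E, F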